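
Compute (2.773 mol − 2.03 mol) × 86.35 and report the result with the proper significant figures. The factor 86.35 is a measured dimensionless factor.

64 mol

2.773 mol − 2.03 mol = 0.743 mol; the difference is limited to 2 decimal places (2 s.f.).
Carrying full precision, 0.743 × 86.35 = 64.15805 mol; 86.35 has 4 s.f., so the result keeps min(2, 4) = 2 s.f.
Rounded to 2 significant figures: 64 mol.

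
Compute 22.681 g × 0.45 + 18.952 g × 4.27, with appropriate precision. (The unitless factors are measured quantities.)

91 g

22.681 × 0.45 = 10.20645 → 10. g (2 s.f., last digit at the 10^0 place).
18.952 × 4.27 = 80.92504 → 80.9 g (3 s.f., last digit at the 10^-1 place).
Sum: 91.13149 g; keep the coarser place, 10^0.
Result: 91 g.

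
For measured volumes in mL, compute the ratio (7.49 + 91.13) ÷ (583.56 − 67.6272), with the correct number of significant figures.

1.911 × 10⁻¹

7.49 + 91.13 = 98.62, limited to 2 d.p. → 4 s.f.; 583.56 − 67.6272 = 515.9328, limited to 2 d.p. → 5 s.f.
Carrying full precision, 98.62 ÷ 515.9328 = 0.191148924821…; keep min(4, 5) = 4 s.f.
Rounded to 4 significant figures: 1.911 × 10⁻¹.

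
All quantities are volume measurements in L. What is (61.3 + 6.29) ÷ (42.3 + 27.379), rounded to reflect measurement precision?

61.3 + 6.29 = 67.59, limited to 1 d.p. → 3 s.f.; 42.3 + 27.379 = 69.679, limited to 1 d.p. → 3 s.f.
Carrying full precision, 67.59 ÷ 69.679 = 0.970019661591…; keep min(3, 3) = 3 s.f.
Rounded to 3 significant figures: 0.970.

0.970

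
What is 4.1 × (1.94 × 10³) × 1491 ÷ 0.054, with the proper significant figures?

2.2 × 10⁸

4.1 × (1.94 × 10³) × 1491 ÷ 0.054 = 219618777.778…
Multiplication/division keeps the fewest significant figures: 4.1 → 2 s.f., 1.94 × 10³ → 3 s.f., 1491 → 4 s.f., 0.054 → 2 s.f.; limit is 2.
Rounded to 2 significant figures: 2.2 × 10⁸.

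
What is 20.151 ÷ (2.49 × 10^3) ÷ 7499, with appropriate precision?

20.151 ÷ (2.49 × 10^3) ÷ 7499 = 0.00000107918003525…
Multiplication/division keeps the fewest significant figures: 20.151 → 5 s.f., 2.49 × 10^3 → 3 s.f., 7499 → 4 s.f.; limit is 3.
Rounded to 3 significant figures: 1.08 × 10^-6.

1.08 × 10^-6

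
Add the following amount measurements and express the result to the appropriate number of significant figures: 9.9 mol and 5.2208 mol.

15.1 mol

9.9 mol + 5.2208 mol = 15.1208 mol.
Addition/subtraction keeps the fewest decimal places: 9.9 → 1 decimal place, 5.2208 → 4 decimal places; limit is 1.
Rounded to 1 decimal place: 15.1 mol.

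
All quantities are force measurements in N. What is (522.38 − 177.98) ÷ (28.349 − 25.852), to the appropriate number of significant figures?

522.38 − 177.98 = 344.40, limited to 2 d.p. → 5 s.f.; 28.349 − 25.852 = 2.497, limited to 3 d.p. → 4 s.f.
Carrying full precision, 344.40 ÷ 2.497 = 137.925510613…; keep min(5, 4) = 4 s.f.
Rounded to 4 significant figures: 137.9.

137.9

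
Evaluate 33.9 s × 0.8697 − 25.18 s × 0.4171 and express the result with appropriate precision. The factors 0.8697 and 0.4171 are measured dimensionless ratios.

19.0 s

33.9 × 0.8697 = 29.48283 → 29.5 s (3 s.f., last digit at the 10^-1 place).
25.18 × 0.4171 = 10.502578 → 10.50 s (4 s.f., last digit at the 10^-2 place).
Difference: 18.980252 s; keep the coarser place, 10^-1.
Result: 19.0 s.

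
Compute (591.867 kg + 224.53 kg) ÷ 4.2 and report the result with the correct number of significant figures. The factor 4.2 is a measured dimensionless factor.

1.9 × 10^2 kg

591.867 kg + 224.53 kg = 816.397 kg; the sum is limited to 2 decimal places (5 s.f.).
Carrying full precision, 816.397 ÷ 4.2 = 194.380238095… kg; 4.2 has 2 s.f., so the result keeps min(5, 2) = 2 s.f.
Rounded to 2 significant figures: 1.9 × 10^2 kg.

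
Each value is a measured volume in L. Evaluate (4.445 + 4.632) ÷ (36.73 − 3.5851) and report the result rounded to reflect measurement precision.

4.445 + 4.632 = 9.077, limited to 3 d.p. → 4 s.f.; 36.73 − 3.5851 = 33.1449, limited to 2 d.p. → 4 s.f.
Carrying full precision, 9.077 ÷ 33.1449 = 0.273858119952…; keep min(4, 4) = 4 s.f.
Rounded to 4 significant figures: 0.2739.

0.2739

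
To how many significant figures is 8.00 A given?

3

8.00: trailing zeros after a decimal point are significant.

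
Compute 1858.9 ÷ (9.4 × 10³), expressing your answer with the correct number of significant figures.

0.20

1858.9 ÷ (9.4 × 10³) = 0.197755319149…
Multiplication/division keeps the fewest significant figures: 1858.9 → 5 s.f., 9.4 × 10³ → 2 s.f.; limit is 2.
Rounded to 2 significant figures: 0.20.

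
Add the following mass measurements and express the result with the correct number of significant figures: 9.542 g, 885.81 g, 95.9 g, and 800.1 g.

1791.4 g

9.542 g + 885.81 g + 95.9 g + 800.1 g = 1791.352 g.
Addition/subtraction keeps the fewest decimal places: 9.542 → 3 decimal places, 885.81 → 2 decimal places, 95.9 → 1 decimal place, 800.1 → 1 decimal place; limit is 1.
Rounded to 1 decimal place: 1791.4 g.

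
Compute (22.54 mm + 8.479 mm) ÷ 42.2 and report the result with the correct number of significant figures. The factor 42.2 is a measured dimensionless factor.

0.735 mm

22.54 mm + 8.479 mm = 31.019 mm; the sum is limited to 2 decimal places (4 s.f.).
Carrying full precision, 31.019 ÷ 42.2 = 0.735047393365… mm; 42.2 has 3 s.f., so the result keeps min(4, 3) = 3 s.f.
Rounded to 3 significant figures: 0.735 mm.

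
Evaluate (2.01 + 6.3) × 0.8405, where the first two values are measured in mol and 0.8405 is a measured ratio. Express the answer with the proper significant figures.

7.0 mol

2.01 mol + 6.3 mol = 8.31 mol; the sum is limited to 1 decimal place (2 s.f.).
Carrying full precision, 8.31 × 0.8405 = 6.984555 mol; 0.8405 has 4 s.f., so the result keeps min(2, 4) = 2 s.f.
Rounded to 2 significant figures: 7.0 mol.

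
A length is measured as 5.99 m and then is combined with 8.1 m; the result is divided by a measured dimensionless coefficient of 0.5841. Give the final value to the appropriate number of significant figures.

5.99 m + 8.1 m = 14.09 m; the sum is limited to 1 decimal place (3 s.f.).
Carrying full precision, 14.09 ÷ 0.5841 = 24.1225817497… m; 0.5841 has 4 s.f., so the result keeps min(3, 4) = 3 s.f.
Rounded to 3 significant figures: 24.1 m.

24.1 m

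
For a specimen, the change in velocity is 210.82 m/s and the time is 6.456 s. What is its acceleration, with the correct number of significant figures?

acceleration = 210.82 m/s ÷ 6.456 s = 32.6548946716… m/s².
210.82 has 5 significant figures; 6.456 has 4.
Division/multiplication keeps the fewest: 4 significant figures.
Rounded: 32.65 m/s².

32.65 m/s²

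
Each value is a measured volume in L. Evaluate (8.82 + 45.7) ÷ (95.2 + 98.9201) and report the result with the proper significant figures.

8.82 + 45.7 = 54.52, limited to 1 d.p. → 3 s.f.; 95.2 + 98.9201 = 194.1201, limited to 1 d.p. → 4 s.f.
Carrying full precision, 54.52 ÷ 194.1201 = 0.280857057049…; keep min(3, 4) = 3 s.f.
Rounded to 3 significant figures: 0.281.

0.281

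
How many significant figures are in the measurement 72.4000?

6

72.4000: trailing zeros after a decimal point are significant.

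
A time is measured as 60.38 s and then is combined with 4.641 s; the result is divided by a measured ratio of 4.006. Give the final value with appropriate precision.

60.38 s + 4.641 s = 65.021 s; the sum is limited to 2 decimal places (4 s.f.).
Carrying full precision, 65.021 ÷ 4.006 = 16.2309036445… s; 4.006 has 4 s.f., so the result keeps min(4, 4) = 4 s.f.
Rounded to 4 significant figures: 16.23 s.

16.23 s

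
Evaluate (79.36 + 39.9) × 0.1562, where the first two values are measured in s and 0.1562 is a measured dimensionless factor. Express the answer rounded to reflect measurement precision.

18.63 s

79.36 s + 39.9 s = 119.26 s; the sum is limited to 1 decimal place (4 s.f.).
Carrying full precision, 119.26 × 0.1562 = 18.628412 s; 0.1562 has 4 s.f., so the result keeps min(4, 4) = 4 s.f.
Rounded to 4 significant figures: 18.63 s.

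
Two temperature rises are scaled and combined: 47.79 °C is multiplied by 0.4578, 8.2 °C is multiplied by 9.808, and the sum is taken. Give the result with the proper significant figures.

47.79 × 0.4578 = 21.878262 → 21.88 °C (4 s.f., last digit at the 10^-2 place).
8.2 × 9.808 = 80.4256 → 80. °C (2 s.f., last digit at the 10^0 place).
Sum: 102.303862 °C; keep the coarser place, 10^0.
Result: 102 °C.

102 °C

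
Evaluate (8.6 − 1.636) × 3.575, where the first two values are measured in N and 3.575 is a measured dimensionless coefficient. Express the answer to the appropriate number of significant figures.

8.6 N − 1.636 N = 6.964 N; the difference is limited to 1 decimal place (2 s.f.).
Carrying full precision, 6.964 × 3.575 = 24.8963 N; 3.575 has 4 s.f., so the result keeps min(2, 4) = 2 s.f.
Rounded to 2 significant figures: 25 N.

25 N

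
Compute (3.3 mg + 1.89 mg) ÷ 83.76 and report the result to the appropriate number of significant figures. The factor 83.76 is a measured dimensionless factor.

0.062 mg

3.3 mg + 1.89 mg = 5.19 mg; the sum is limited to 1 decimal place (2 s.f.).
Carrying full precision, 5.19 ÷ 83.76 = 0.0619627507163… mg; 83.76 has 4 s.f., so the result keeps min(2, 4) = 2 s.f.
Rounded to 2 significant figures: 0.062 mg.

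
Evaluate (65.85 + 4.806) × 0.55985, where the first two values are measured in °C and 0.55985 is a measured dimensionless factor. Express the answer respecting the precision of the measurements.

65.85 °C + 4.806 °C = 70.656 °C; the sum is limited to 2 decimal places (4 s.f.).
Carrying full precision, 70.656 × 0.55985 = 39.5567616 °C; 0.55985 has 5 s.f., so the result keeps min(4, 5) = 4 s.f.
Rounded to 4 significant figures: 39.56 °C.

39.56 °C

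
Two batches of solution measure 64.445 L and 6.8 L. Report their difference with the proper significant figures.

64.445 L − 6.8 L = 57.645 L.
Addition/subtraction keeps the fewest decimal places: 64.445 → 3 decimal places, 6.8 → 1 decimal place; limit is 1.
Rounded to 1 decimal place: 57.6 L.

57.6 L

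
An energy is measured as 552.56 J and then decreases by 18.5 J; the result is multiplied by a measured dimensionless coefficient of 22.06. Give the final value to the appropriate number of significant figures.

552.56 J − 18.5 J = 534.06 J; the difference is limited to 1 decimal place (4 s.f.).
Carrying full precision, 534.06 × 22.06 = 11781.3636 J; 22.06 has 4 s.f., so the result keeps min(4, 4) = 4 s.f.
Rounded to 4 significant figures: 1.178 × 10⁴ J.

1.178 × 10⁴ J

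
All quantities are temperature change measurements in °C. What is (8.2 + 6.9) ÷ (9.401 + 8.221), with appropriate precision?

8.2 + 6.9 = 15.1, limited to 1 d.p. → 3 s.f.; 9.401 + 8.221 = 17.622, limited to 3 d.p. → 5 s.f.
Carrying full precision, 15.1 ÷ 17.622 = 0.856883441153…; keep min(3, 5) = 3 s.f.
Rounded to 3 significant figures: 0.857.

0.857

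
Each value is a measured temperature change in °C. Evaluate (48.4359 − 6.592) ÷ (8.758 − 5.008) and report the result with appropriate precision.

11.16

48.4359 − 6.592 = 41.8439, limited to 3 d.p. → 5 s.f.; 8.758 − 5.008 = 3.750, limited to 3 d.p. → 4 s.f.
Carrying full precision, 41.8439 ÷ 3.750 = 11.1583733333…; keep min(5, 4) = 4 s.f.
Rounded to 4 significant figures: 11.16.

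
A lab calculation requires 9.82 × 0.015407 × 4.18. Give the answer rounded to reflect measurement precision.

6.32 × 10⁻¹

9.82 × 0.015407 × 4.18 = 0.6324203732
Multiplication/division keeps the fewest significant figures: 9.82 → 3 s.f., 0.015407 → 5 s.f., 4.18 → 3 s.f.; limit is 3.
Rounded to 3 significant figures: 6.32 × 10⁻¹.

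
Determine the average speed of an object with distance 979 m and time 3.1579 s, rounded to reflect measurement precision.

average speed = 979 m ÷ 3.1579 s = 310.016149973… m/s.
979 has 3 significant figures; 3.1579 has 5.
Division/multiplication keeps the fewest: 3 significant figures.
Rounded: 310. m/s.

310. m/s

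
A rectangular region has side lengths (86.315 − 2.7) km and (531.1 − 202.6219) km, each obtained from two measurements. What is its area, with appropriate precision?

86.315 − 2.7 = 83.615, limited to 1 d.p. → 3 s.f.; 531.1 − 202.6219 = 328.4781, limited to 1 d.p. → 4 s.f.
Carrying full precision, 83.615 × 328.4781 = 27465.6963315; keep min(3, 4) = 3 s.f.
Rounded to 3 significant figures: 2.75 × 10⁴ km².

2.75 × 10⁴ km²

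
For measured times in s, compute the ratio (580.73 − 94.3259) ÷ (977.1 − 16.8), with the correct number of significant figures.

580.73 − 94.3259 = 486.4041, limited to 2 d.p. → 5 s.f.; 977.1 − 16.8 = 960.3, limited to 1 d.p. → 4 s.f.
Carrying full precision, 486.4041 ÷ 960.3 = 0.506512652296…; keep min(5, 4) = 4 s.f.
Rounded to 4 significant figures: 0.5065.

0.5065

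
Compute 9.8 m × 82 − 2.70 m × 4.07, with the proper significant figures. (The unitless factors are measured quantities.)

9.8 × 82 = 803.6 → 8.0 × 10² m (2 s.f., last digit at the 10^1 place).
2.70 × 4.07 = 10.989 → 11.0 m (3 s.f., last digit at the 10^-1 place).
Difference: 792.611 m; keep the coarser place, 10^1.
Result: 7.9 × 10² m.

7.9 × 10² m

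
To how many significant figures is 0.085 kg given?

0.085: leading zeros are not significant.

2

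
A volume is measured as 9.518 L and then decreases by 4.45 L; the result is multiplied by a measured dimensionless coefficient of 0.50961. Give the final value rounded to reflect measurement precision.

9.518 L − 4.45 L = 5.068 L; the difference is limited to 2 decimal places (3 s.f.).
Carrying full precision, 5.068 × 0.50961 = 2.58270348 L; 0.50961 has 5 s.f., so the result keeps min(3, 5) = 3 s.f.
Rounded to 3 significant figures: 2.58 L.

2.58 L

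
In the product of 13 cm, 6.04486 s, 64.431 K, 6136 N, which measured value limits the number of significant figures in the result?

13 cm → 2 s.f.; 6.04486 s → 6 s.f.; 64.431 K → 5 s.f.; 6136 N → 4 s.f.
The fewest is 2 significant figures, from 13 cm.

13 cm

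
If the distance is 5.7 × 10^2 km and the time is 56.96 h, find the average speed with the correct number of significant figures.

average speed = 5.7 × 10^2 km ÷ 56.96 h = 10.0070224719… km/h.
5.7 × 10^2 has 2 significant figures; 56.96 has 4.
Division/multiplication keeps the fewest: 2 significant figures.
Rounded: 1.0 × 10^1 km/h.

1.0 × 10^1 km/h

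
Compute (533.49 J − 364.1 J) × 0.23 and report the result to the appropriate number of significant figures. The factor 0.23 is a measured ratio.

39 J

533.49 J − 364.1 J = 169.39 J; the difference is limited to 1 decimal place (4 s.f.).
Carrying full precision, 169.39 × 0.23 = 38.9597 J; 0.23 has 2 s.f., so the result keeps min(4, 2) = 2 s.f.
Rounded to 2 significant figures: 39 J.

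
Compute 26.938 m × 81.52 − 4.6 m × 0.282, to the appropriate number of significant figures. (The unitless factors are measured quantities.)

26.938 × 81.52 = 2195.98576 → 2.196 × 10^3 m (4 s.f., last digit at the 10^0 place).
4.6 × 0.282 = 1.2972 → 1.3 m (2 s.f., last digit at the 10^-1 place).
Difference: 2194.68856 m; keep the coarser place, 10^0.
Result: 2195 m.

2195 m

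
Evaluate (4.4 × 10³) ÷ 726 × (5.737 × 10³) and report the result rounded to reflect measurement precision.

3.5 × 10⁴

(4.4 × 10³) ÷ 726 × (5.737 × 10³) = 34769.6969697…
Multiplication/division keeps the fewest significant figures: 4.4 × 10³ → 2 s.f., 726 → 3 s.f., 5.737 × 10³ → 4 s.f.; limit is 2.
Rounded to 2 significant figures: 3.5 × 10⁴.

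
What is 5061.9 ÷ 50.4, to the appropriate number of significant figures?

5061.9 ÷ 50.4 = 100.43452381…
Multiplication/division keeps the fewest significant figures: 5061.9 → 5 s.f., 50.4 → 3 s.f.; limit is 3.
Rounded to 3 significant figures: 1.00 × 10^2.

1.00 × 10^2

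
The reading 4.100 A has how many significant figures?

4.100: trailing zeros after a decimal point are significant.

4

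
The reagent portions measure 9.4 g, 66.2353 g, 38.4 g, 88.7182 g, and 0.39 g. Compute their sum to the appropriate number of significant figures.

203.1 g

9.4 g + 66.2353 g + 38.4 g + 88.7182 g + 0.39 g = 203.1435 g.
Addition/subtraction keeps the fewest decimal places: 9.4 → 1 decimal place, 66.2353 → 4 decimal places, 38.4 → 1 decimal place, 88.7182 → 4 decimal places, 0.39 → 2 decimal places; limit is 1.
Rounded to 1 decimal place: 203.1 g.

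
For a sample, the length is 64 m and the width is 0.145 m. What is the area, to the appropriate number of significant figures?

area = 64 m × 0.145 m = 9.28 m².
64 has 2 significant figures; 0.145 has 3.
Division/multiplication keeps the fewest: 2 significant figures.
Rounded: 9.3 m².

9.3 m²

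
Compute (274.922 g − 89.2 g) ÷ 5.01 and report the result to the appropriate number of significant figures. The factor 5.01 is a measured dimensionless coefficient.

37.1 g

274.922 g − 89.2 g = 185.722 g; the difference is limited to 1 decimal place (4 s.f.).
Carrying full precision, 185.722 ÷ 5.01 = 37.070259481… g; 5.01 has 3 s.f., so the result keeps min(4, 3) = 3 s.f.
Rounded to 3 significant figures: 37.1 g.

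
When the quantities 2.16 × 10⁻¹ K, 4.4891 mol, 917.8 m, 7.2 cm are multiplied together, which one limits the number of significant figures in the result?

7.2 cm

2.16 × 10⁻¹ K → 3 s.f.; 4.4891 mol → 5 s.f.; 917.8 m → 4 s.f.; 7.2 cm → 2 s.f.
The fewest is 2 significant figures, from 7.2 cm.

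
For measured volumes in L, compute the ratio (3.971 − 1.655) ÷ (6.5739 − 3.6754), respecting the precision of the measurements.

0.7990

3.971 − 1.655 = 2.316, limited to 3 d.p. → 4 s.f.; 6.5739 − 3.6754 = 2.8985, limited to 4 d.p. → 5 s.f.
Carrying full precision, 2.316 ÷ 2.8985 = 0.799033983095…; keep min(4, 5) = 4 s.f.
Rounded to 4 significant figures: 0.7990.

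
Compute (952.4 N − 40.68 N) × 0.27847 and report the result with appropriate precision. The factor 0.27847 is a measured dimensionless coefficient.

253.9 N

952.4 N − 40.68 N = 911.72 N; the difference is limited to 1 decimal place (4 s.f.).
Carrying full precision, 911.72 × 0.27847 = 253.8866684 N; 0.27847 has 5 s.f., so the result keeps min(4, 5) = 4 s.f.
Rounded to 4 significant figures: 253.9 N.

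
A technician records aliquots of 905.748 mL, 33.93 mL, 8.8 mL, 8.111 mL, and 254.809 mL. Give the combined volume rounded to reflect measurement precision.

1211.4 mL

905.748 mL + 33.93 mL + 8.8 mL + 8.111 mL + 254.809 mL = 1211.398 mL.
Addition/subtraction keeps the fewest decimal places: 905.748 → 3 decimal places, 33.93 → 2 decimal places, 8.8 → 1 decimal place, 8.111 → 3 decimal places, 254.809 → 3 decimal places; limit is 1.
Rounded to 1 decimal place: 1211.4 mL.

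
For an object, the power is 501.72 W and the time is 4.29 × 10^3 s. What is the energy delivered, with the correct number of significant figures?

2.15 × 10^6 J

energy delivered = 501.72 W × 4.29 × 10^3 s = 2152378.8 J.
501.72 has 5 significant figures; 4.29 × 10^3 has 3.
Division/multiplication keeps the fewest: 3 significant figures.
Rounded: 2.15 × 10^6 J.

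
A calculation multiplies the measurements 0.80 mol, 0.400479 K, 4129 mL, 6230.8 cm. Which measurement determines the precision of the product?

0.80 mol → 2 s.f.; 0.400479 K → 6 s.f.; 4129 mL → 4 s.f.; 6230.8 cm → 5 s.f.
The fewest is 2 significant figures, from 0.80 mol.

0.80 mol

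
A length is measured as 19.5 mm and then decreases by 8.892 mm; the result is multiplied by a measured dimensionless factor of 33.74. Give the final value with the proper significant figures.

19.5 mm − 8.892 mm = 10.608 mm; the difference is limited to 1 decimal place (3 s.f.).
Carrying full precision, 10.608 × 33.74 = 357.91392 mm; 33.74 has 4 s.f., so the result keeps min(3, 4) = 3 s.f.
Rounded to 3 significant figures: 358 mm.

358 mm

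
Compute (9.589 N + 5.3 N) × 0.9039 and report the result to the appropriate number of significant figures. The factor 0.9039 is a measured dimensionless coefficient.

9.589 N + 5.3 N = 14.889 N; the sum is limited to 1 decimal place (3 s.f.).
Carrying full precision, 14.889 × 0.9039 = 13.4581671 N; 0.9039 has 4 s.f., so the result keeps min(3, 4) = 3 s.f.
Rounded to 3 significant figures: 13.5 N.

13.5 N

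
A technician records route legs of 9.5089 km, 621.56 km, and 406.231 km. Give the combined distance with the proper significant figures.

9.5089 km + 621.56 km + 406.231 km = 1037.2999 km.
Addition/subtraction keeps the fewest decimal places: 9.5089 → 4 decimal places, 621.56 → 2 decimal places, 406.231 → 3 decimal places; limit is 2.
Rounded to 2 decimal places: 1037.30 km.

1037.30 km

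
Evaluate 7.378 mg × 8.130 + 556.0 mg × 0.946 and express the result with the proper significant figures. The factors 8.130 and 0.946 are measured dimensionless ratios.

586 mg

7.378 × 8.130 = 59.98314 → 59.98 mg (4 s.f., last digit at the 10^-2 place).
556.0 × 0.946 = 525.976 → 526 mg (3 s.f., last digit at the 10^0 place).
Sum: 585.95914 mg; keep the coarser place, 10^0.
Result: 586 mg.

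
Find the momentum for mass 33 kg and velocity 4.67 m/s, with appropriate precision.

momentum = 33 kg × 4.67 m/s = 154.11 kg·m/s.
33 has 2 significant figures; 4.67 has 3.
Division/multiplication keeps the fewest: 2 significant figures.
Rounded: 1.5 × 10² kg·m/s.

1.5 × 10² kg·m/s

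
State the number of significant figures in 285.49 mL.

5

285.49: every digit is nonzero and significant.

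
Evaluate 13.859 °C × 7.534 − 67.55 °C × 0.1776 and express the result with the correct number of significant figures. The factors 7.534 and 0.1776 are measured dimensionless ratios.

13.859 × 7.534 = 104.413706 → 104.4 °C (4 s.f., last digit at the 10^-1 place).
67.55 × 0.1776 = 11.99688 → 12.00 °C (4 s.f., last digit at the 10^-2 place).
Difference: 92.416826 °C; keep the coarser place, 10^-1.
Result: 92.4 °C.

92.4 °C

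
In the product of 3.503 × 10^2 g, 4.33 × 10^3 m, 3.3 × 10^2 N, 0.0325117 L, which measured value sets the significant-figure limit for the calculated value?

3.503 × 10^2 g → 4 s.f.; 4.33 × 10^3 m → 3 s.f.; 3.3 × 10^2 N → 2 s.f.; 0.0325117 L → 6 s.f.
The fewest is 2 significant figures, from 3.3 × 10^2 N.

3.3 × 10^2 N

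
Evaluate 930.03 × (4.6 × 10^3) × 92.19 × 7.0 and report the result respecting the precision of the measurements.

930.03 × (4.6 × 10^3) × 92.19 × 7.0 = 2.76081079554 × 10^9
Multiplication/division keeps the fewest significant figures: 930.03 → 5 s.f., 4.6 × 10^3 → 2 s.f., 92.19 → 4 s.f., 7.0 → 2 s.f.; limit is 2.
Rounded to 2 significant figures: 2.8 × 10^9.

2.8 × 10^9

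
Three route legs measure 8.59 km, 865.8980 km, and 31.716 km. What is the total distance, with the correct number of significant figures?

906.20 km

8.59 km + 865.8980 km + 31.716 km = 906.2040 km.
Addition/subtraction keeps the fewest decimal places: 8.59 → 2 decimal places, 865.8980 → 4 decimal places, 31.716 → 3 decimal places; limit is 2.
Rounded to 2 decimal places: 906.20 km.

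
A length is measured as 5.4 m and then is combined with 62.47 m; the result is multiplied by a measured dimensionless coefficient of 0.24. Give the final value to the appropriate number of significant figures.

16 m

5.4 m + 62.47 m = 67.87 m; the sum is limited to 1 decimal place (3 s.f.).
Carrying full precision, 67.87 × 0.24 = 16.2888 m; 0.24 has 2 s.f., so the result keeps min(3, 2) = 2 s.f.
Rounded to 2 significant figures: 16 m.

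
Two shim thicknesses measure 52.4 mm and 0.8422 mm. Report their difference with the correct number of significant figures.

51.6 mm

52.4 mm − 0.8422 mm = 51.5578 mm.
Addition/subtraction keeps the fewest decimal places: 52.4 → 1 decimal place, 0.8422 → 4 decimal places; limit is 1.
Rounded to 1 decimal place: 51.6 mm.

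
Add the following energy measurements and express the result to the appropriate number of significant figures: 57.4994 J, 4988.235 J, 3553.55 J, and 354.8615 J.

57.4994 J + 4988.235 J + 3553.55 J + 354.8615 J = 8954.1459 J.
Addition/subtraction keeps the fewest decimal places: 57.4994 → 4 decimal places, 4988.235 → 3 decimal places, 3553.55 → 2 decimal places, 354.8615 → 4 decimal places; limit is 2.
Rounded to 2 decimal places: 8954.15 J.

8954.15 J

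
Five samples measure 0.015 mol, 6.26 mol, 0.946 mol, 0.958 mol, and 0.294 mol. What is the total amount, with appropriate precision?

8.47 mol

0.015 mol + 6.26 mol + 0.946 mol + 0.958 mol + 0.294 mol = 8.473 mol.
Addition/subtraction keeps the fewest decimal places: 0.015 → 3 decimal places, 6.26 → 2 decimal places, 0.946 → 3 decimal places, 0.958 → 3 decimal places, 0.294 → 3 decimal places; limit is 2.
Rounded to 2 decimal places: 8.47 mol.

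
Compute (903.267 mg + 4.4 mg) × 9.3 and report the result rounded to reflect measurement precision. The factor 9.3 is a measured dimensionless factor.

8.4 × 10³ mg

903.267 mg + 4.4 mg = 907.667 mg; the sum is limited to 1 decimal place (4 s.f.).
Carrying full precision, 907.667 × 9.3 = 8441.3031 mg; 9.3 has 2 s.f., so the result keeps min(4, 2) = 2 s.f.
Rounded to 2 significant figures: 8.4 × 10³ mg.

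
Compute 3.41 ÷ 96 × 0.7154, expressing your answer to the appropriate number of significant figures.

3.41 ÷ 96 × 0.7154 = 0.0254116041667…
Multiplication/division keeps the fewest significant figures: 3.41 → 3 s.f., 96 → 2 s.f., 0.7154 → 4 s.f.; limit is 2.
Rounded to 2 significant figures: 0.025.

0.025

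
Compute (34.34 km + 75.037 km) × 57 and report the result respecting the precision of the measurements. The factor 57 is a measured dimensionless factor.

34.34 km + 75.037 km = 109.377 km; the sum is limited to 2 decimal places (5 s.f.).
Carrying full precision, 109.377 × 57 = 6234.489 km; 57 has 2 s.f., so the result keeps min(5, 2) = 2 s.f.
Rounded to 2 significant figures: 6.2 × 10^3 km.

6.2 × 10^3 km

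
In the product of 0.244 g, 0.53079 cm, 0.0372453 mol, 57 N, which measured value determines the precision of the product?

0.244 g → 3 s.f.; 0.53079 cm → 5 s.f.; 0.0372453 mol → 6 s.f.; 57 N → 2 s.f.
The fewest is 2 significant figures, from 57 N.

57 N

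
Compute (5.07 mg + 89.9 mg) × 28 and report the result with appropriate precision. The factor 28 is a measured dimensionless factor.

5.07 mg + 89.9 mg = 94.97 mg; the sum is limited to 1 decimal place (3 s.f.).
Carrying full precision, 94.97 × 28 = 2659.16 mg; 28 has 2 s.f., so the result keeps min(3, 2) = 2 s.f.
Rounded to 2 significant figures: 2.7 × 10³ mg.

2.7 × 10³ mg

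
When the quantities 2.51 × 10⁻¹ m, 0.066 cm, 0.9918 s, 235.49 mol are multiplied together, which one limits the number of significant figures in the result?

0.066 cm

2.51 × 10⁻¹ m → 3 s.f.; 0.066 cm → 2 s.f.; 0.9918 s → 4 s.f.; 235.49 mol → 5 s.f.
The fewest is 2 significant figures, from 0.066 cm.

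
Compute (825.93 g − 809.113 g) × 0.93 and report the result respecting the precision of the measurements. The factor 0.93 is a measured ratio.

825.93 g − 809.113 g = 16.817 g; the difference is limited to 2 decimal places (4 s.f.).
Carrying full precision, 16.817 × 0.93 = 15.63981 g; 0.93 has 2 s.f., so the result keeps min(4, 2) = 2 s.f.
Rounded to 2 significant figures: 16 g.

16 g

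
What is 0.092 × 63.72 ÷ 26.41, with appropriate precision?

0.092 × 63.72 ÷ 26.41 = 0.221970465733…
Multiplication/division keeps the fewest significant figures: 0.092 → 2 s.f., 63.72 → 4 s.f., 26.41 → 4 s.f.; limit is 2.
Rounded to 2 significant figures: 0.22.

0.22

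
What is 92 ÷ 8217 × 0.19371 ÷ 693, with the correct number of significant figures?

92 ÷ 8217 × 0.19371 ÷ 693 = 0.00000312963252722…
Multiplication/division keeps the fewest significant figures: 92 → 2 s.f., 8217 → 4 s.f., 0.19371 → 5 s.f., 693 → 3 s.f.; limit is 2.
Rounded to 2 significant figures: 3.1 × 10^-6.

3.1 × 10^-6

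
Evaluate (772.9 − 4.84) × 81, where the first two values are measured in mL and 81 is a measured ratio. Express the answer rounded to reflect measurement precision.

6.2 × 10⁴ mL

772.9 mL − 4.84 mL = 768.06 mL; the difference is limited to 1 decimal place (4 s.f.).
Carrying full precision, 768.06 × 81 = 62212.86 mL; 81 has 2 s.f., so the result keeps min(4, 2) = 2 s.f.
Rounded to 2 significant figures: 6.2 × 10⁴ mL.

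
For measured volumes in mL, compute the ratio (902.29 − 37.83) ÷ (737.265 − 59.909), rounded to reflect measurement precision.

1.2762

902.29 − 37.83 = 864.46, limited to 2 d.p. → 5 s.f.; 737.265 − 59.909 = 677.356, limited to 3 d.p. → 6 s.f.
Carrying full precision, 864.46 ÷ 677.356 = 1.27622697666…; keep min(5, 6) = 5 s.f.
Rounded to 5 significant figures: 1.2762.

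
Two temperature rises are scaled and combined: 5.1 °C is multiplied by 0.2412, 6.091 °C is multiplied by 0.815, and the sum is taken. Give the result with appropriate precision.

5.1 × 0.2412 = 1.23012 → 1.2 °C (2 s.f., last digit at the 10^-1 place).
6.091 × 0.815 = 4.964165 → 4.96 °C (3 s.f., last digit at the 10^-2 place).
Sum: 6.194285 °C; keep the coarser place, 10^-1.
Result: 6.2 °C.

6.2 °C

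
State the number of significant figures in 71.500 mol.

5

71.500: trailing zeros after a decimal point are significant.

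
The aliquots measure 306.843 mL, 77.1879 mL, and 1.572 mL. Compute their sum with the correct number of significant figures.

306.843 mL + 77.1879 mL + 1.572 mL = 385.6029 mL.
Addition/subtraction keeps the fewest decimal places: 306.843 → 3 decimal places, 77.1879 → 4 decimal places, 1.572 → 3 decimal places; limit is 3.
Rounded to 3 decimal places: 385.603 mL.

385.603 mL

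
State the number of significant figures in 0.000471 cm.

3

0.000471: leading zeros are not significant.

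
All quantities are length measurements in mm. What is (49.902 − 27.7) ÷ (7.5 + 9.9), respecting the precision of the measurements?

1.28

49.902 − 27.7 = 22.202, limited to 1 d.p. → 3 s.f.; 7.5 + 9.9 = 17.4, limited to 1 d.p. → 3 s.f.
Carrying full precision, 22.202 ÷ 17.4 = 1.27597701149…; keep min(3, 3) = 3 s.f.
Rounded to 3 significant figures: 1.28.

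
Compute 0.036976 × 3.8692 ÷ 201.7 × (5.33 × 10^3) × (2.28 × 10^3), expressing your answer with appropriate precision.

8.62 × 10^3

0.036976 × 3.8692 ÷ 201.7 × (5.33 × 10^3) × (2.28 × 10^3) = 8619.80150409…
Multiplication/division keeps the fewest significant figures: 0.036976 → 5 s.f., 3.8692 → 5 s.f., 201.7 → 4 s.f., 5.33 × 10^3 → 3 s.f., 2.28 × 10^3 → 3 s.f.; limit is 3.
Rounded to 3 significant figures: 8.62 × 10^3.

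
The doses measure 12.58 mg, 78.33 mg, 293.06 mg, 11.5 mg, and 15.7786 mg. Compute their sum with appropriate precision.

411.2 mg

12.58 mg + 78.33 mg + 293.06 mg + 11.5 mg + 15.7786 mg = 411.2486 mg.
Addition/subtraction keeps the fewest decimal places: 12.58 → 2 decimal places, 78.33 → 2 decimal places, 293.06 → 2 decimal places, 11.5 → 1 decimal place, 15.7786 → 4 decimal places; limit is 1.
Rounded to 1 decimal place: 411.2 mg.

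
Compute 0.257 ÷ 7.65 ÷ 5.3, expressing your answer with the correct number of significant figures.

0.257 ÷ 7.65 ÷ 5.3 = 0.00633863608336…
Multiplication/division keeps the fewest significant figures: 0.257 → 3 s.f., 7.65 → 3 s.f., 5.3 → 2 s.f.; limit is 2.
Rounded to 2 significant figures: 0.0063.

0.0063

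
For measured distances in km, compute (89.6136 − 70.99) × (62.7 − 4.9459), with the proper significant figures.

89.6136 − 70.99 = 18.6236, limited to 2 d.p. → 4 s.f.; 62.7 − 4.9459 = 57.7541, limited to 1 d.p. → 3 s.f.
Carrying full precision, 18.6236 × 57.7541 = 1075.58925676; keep min(4, 3) = 3 s.f.
Rounded to 3 significant figures: 1.08 × 10³ km².

1.08 × 10³ km²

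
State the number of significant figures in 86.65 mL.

86.65: every digit is nonzero and significant.

4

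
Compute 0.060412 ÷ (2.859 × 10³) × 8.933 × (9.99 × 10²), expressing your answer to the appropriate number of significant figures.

0.189

0.060412 ÷ (2.859 × 10³) × 8.933 × (9.99 × 10²) = 0.188569687165…
Multiplication/division keeps the fewest significant figures: 0.060412 → 5 s.f., 2.859 × 10³ → 4 s.f., 8.933 → 4 s.f., 9.99 × 10² → 3 s.f.; limit is 3.
Rounded to 3 significant figures: 0.189.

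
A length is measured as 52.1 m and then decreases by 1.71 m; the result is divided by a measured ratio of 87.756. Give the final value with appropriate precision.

52.1 m − 1.71 m = 50.39 m; the difference is limited to 1 decimal place (3 s.f.).
Carrying full precision, 50.39 ÷ 87.756 = 0.574205752313… m; 87.756 has 5 s.f., so the result keeps min(3, 5) = 3 s.f.
Rounded to 3 significant figures: 0.574 m.

0.574 m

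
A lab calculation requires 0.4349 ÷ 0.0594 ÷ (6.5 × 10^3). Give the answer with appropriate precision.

0.4349 ÷ 0.0594 ÷ (6.5 × 10^3) = 0.00112639212639…
Multiplication/division keeps the fewest significant figures: 0.4349 → 4 s.f., 0.0594 → 3 s.f., 6.5 × 10^3 → 2 s.f.; limit is 2.
Rounded to 2 significant figures: 0.0011.

0.0011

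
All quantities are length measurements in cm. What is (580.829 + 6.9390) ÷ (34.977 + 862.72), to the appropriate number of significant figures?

0.65475

580.829 + 6.9390 = 587.7680, limited to 3 d.p. → 6 s.f.; 34.977 + 862.72 = 897.697, limited to 2 d.p. → 5 s.f.
Carrying full precision, 587.7680 ÷ 897.697 = 0.65475099059…; keep min(6, 5) = 5 s.f.
Rounded to 5 significant figures: 0.65475.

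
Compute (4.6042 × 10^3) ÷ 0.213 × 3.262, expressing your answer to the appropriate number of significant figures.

(4.6042 × 10^3) ÷ 0.213 × 3.262 = 70511.2694836…
Multiplication/division keeps the fewest significant figures: 4.6042 × 10^3 → 5 s.f., 0.213 → 3 s.f., 3.262 → 4 s.f.; limit is 3.
Rounded to 3 significant figures: 7.05 × 10^4.

7.05 × 10^4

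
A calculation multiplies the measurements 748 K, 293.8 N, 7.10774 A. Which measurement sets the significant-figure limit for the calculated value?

748 K → 3 s.f.; 293.8 N → 4 s.f.; 7.10774 A → 6 s.f.
The fewest is 3 significant figures, from 748 K.

748 K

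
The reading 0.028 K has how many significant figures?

0.028: leading zeros are not significant.

2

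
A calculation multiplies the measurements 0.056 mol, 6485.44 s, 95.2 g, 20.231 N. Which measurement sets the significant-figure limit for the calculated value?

0.056 mol → 2 s.f.; 6485.44 s → 6 s.f.; 95.2 g → 3 s.f.; 20.231 N → 5 s.f.
The fewest is 2 significant figures, from 0.056 mol.

0.056 mol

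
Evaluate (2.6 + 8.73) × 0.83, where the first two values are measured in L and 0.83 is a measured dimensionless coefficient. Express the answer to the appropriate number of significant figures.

2.6 L + 8.73 L = 11.33 L; the sum is limited to 1 decimal place (3 s.f.).
Carrying full precision, 11.33 × 0.83 = 9.4039 L; 0.83 has 2 s.f., so the result keeps min(3, 2) = 2 s.f.
Rounded to 2 significant figures: 9.4 L.

9.4 L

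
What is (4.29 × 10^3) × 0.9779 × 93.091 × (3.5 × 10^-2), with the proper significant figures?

1.4 × 10^4

(4.29 × 10^3) × 0.9779 × 93.091 × (3.5 × 10^-2) = 13668.7083883…
Multiplication/division keeps the fewest significant figures: 4.29 × 10^3 → 3 s.f., 0.9779 → 4 s.f., 93.091 → 5 s.f., 3.5 × 10^-2 → 2 s.f.; limit is 2.
Rounded to 2 significant figures: 1.4 × 10^4.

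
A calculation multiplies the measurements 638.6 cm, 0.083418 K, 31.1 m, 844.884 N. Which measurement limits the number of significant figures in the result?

31.1 m

638.6 cm → 4 s.f.; 0.083418 K → 5 s.f.; 31.1 m → 3 s.f.; 844.884 N → 6 s.f.
The fewest is 3 significant figures, from 31.1 m.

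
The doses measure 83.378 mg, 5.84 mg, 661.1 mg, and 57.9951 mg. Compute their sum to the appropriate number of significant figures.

808.3 mg

83.378 mg + 5.84 mg + 661.1 mg + 57.9951 mg = 808.3131 mg.
Addition/subtraction keeps the fewest decimal places: 83.378 → 3 decimal places, 5.84 → 2 decimal places, 661.1 → 1 decimal place, 57.9951 → 4 decimal places; limit is 1.
Rounded to 1 decimal place: 808.3 mg.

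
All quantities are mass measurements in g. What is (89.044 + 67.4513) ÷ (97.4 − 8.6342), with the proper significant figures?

89.044 + 67.4513 = 156.4953, limited to 3 d.p. → 6 s.f.; 97.4 − 8.6342 = 88.7658, limited to 1 d.p. → 3 s.f.
Carrying full precision, 156.4953 ÷ 88.7658 = 1.76301345789…; keep min(6, 3) = 3 s.f.
Rounded to 3 significant figures: 1.76.

1.76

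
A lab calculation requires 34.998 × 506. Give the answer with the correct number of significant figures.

34.998 × 506 = 17708.988
Multiplication/division keeps the fewest significant figures: 34.998 → 5 s.f., 506 → 3 s.f.; limit is 3.
Rounded to 3 significant figures: 1.77 × 10⁴.

1.77 × 10⁴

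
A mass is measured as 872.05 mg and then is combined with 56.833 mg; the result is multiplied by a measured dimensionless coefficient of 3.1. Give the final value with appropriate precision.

872.05 mg + 56.833 mg = 928.883 mg; the sum is limited to 2 decimal places (5 s.f.).
Carrying full precision, 928.883 × 3.1 = 2879.5373 mg; 3.1 has 2 s.f., so the result keeps min(5, 2) = 2 s.f.
Rounded to 2 significant figures: 2.9 × 10^3 mg.

2.9 × 10^3 mg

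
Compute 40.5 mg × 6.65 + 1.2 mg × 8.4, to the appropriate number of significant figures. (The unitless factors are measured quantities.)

279 mg

40.5 × 6.65 = 269.325 → 2.69 × 10² mg (3 s.f., last digit at the 10^0 place).
1.2 × 8.4 = 10.08 → 10. mg (2 s.f., last digit at the 10^0 place).
Sum: 279.405 mg; keep the coarser place, 10^0.
Result: 279 mg.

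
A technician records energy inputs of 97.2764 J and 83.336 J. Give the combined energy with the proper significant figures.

180.612 J

97.2764 J + 83.336 J = 180.6124 J.
Addition/subtraction keeps the fewest decimal places: 97.2764 → 4 decimal places, 83.336 → 3 decimal places; limit is 3.
Rounded to 3 decimal places: 180.612 J.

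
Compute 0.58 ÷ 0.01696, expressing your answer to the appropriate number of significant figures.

34

0.58 ÷ 0.01696 = 34.1981132075…
Multiplication/division keeps the fewest significant figures: 0.58 → 2 s.f., 0.01696 → 4 s.f.; limit is 2.
Rounded to 2 significant figures: 34.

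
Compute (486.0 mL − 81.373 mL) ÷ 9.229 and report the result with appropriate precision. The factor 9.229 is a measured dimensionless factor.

486.0 mL − 81.373 mL = 404.627 mL; the difference is limited to 1 decimal place (4 s.f.).
Carrying full precision, 404.627 ÷ 9.229 = 43.8429949074… mL; 9.229 has 4 s.f., so the result keeps min(4, 4) = 4 s.f.
Rounded to 4 significant figures: 43.84 mL.

43.84 mL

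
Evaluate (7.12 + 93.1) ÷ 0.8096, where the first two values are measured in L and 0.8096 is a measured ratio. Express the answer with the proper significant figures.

7.12 L + 93.1 L = 100.22 L; the sum is limited to 1 decimal place (4 s.f.).
Carrying full precision, 100.22 ÷ 0.8096 = 123.789525692… L; 0.8096 has 4 s.f., so the result keeps min(4, 4) = 4 s.f.
Rounded to 4 significant figures: 123.8 L.

123.8 L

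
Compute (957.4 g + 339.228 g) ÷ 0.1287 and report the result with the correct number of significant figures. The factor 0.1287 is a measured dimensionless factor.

1.007 × 10⁴ g

957.4 g + 339.228 g = 1296.628 g; the sum is limited to 1 decimal place (5 s.f.).
Carrying full precision, 1296.628 ÷ 0.1287 = 10074.8096348… g; 0.1287 has 4 s.f., so the result keeps min(5, 4) = 4 s.f.
Rounded to 4 significant figures: 1.007 × 10⁴ g.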